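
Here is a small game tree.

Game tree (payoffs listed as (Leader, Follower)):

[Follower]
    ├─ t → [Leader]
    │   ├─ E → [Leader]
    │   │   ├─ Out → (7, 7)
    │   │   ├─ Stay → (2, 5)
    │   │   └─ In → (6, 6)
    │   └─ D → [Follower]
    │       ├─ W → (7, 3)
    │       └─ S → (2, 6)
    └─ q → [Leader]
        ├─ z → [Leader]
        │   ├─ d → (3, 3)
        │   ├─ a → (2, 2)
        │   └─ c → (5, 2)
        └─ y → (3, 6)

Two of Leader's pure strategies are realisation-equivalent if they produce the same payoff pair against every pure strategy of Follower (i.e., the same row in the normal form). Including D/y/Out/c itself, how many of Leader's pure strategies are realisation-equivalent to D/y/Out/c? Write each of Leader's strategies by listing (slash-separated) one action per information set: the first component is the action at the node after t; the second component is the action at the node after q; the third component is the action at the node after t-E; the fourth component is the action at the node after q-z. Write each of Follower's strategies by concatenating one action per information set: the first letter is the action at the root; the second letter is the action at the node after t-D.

9

Row for D/y/Out/c (columns tW, tS, qW, qS): (7,3) (2,6) (3,6) (3,6).
Under D/y/Out/c, Leader's choice at the node after t-E and at the node after q-z can never be reached regardless of what Follower does, so varying those choices leaves every outcome unchanged.
Holding the reachable choices fixed and varying the unreachable ones freely already gives 3 × 3 = 9 equivalent strategies.
No other strategy reproduces this row, so those 9 are the full class: D/y/Out/d, D/y/Out/a, D/y/Out/c, D/y/Stay/d, D/y/Stay/a, D/y/Stay/c, D/y/In/d, D/y/In/a, D/y/In/c.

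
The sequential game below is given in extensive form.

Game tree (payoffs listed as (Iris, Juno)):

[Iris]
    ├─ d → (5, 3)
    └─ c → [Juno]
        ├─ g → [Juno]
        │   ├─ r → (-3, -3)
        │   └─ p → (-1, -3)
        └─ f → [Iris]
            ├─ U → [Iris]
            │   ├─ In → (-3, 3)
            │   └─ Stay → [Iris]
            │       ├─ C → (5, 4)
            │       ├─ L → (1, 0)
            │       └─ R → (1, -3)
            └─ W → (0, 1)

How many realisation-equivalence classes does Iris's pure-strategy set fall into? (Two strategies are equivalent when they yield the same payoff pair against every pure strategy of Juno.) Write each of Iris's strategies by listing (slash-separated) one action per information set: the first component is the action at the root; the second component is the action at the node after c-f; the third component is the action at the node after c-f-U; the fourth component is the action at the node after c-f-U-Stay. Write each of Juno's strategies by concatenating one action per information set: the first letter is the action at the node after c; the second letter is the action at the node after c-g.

6

Iris has 24 pure strategies: d/U/In/C, d/U/In/L, d/U/In/R, d/U/Stay/C, d/U/Stay/L, d/U/Stay/R, d/W/In/C, d/W/In/L, d/W/In/R, d/W/Stay/C, d/W/Stay/L, d/W/Stay/R, c/U/In/C, c/U/In/L, c/U/In/R, c/U/Stay/C, c/U/Stay/L, c/U/Stay/R, c/W/In/C, c/W/In/L, c/W/In/R, c/W/Stay/C, c/W/Stay/L, c/W/Stay/R. Columns: gr, gp, fr, fp.
{d/U/In/C, d/U/In/L, d/U/In/R, d/U/Stay/C, d/U/Stay/L, d/U/Stay/R, d/W/In/C, d/W/In/L, d/W/In/R, d/W/Stay/C, d/W/Stay/L, d/W/Stay/R} → row (5,3) (5,3) (5,3) (5,3)
{c/U/In/C, c/U/In/L, c/U/In/R} → row (-3,-3) (-1,-3) (-3,3) (-3,3)
{c/U/Stay/C} → row (-3,-3) (-1,-3) (5,4) (5,4)
{c/U/Stay/L} → row (-3,-3) (-1,-3) (1,0) (1,0)
{c/U/Stay/R} → row (-3,-3) (-1,-3) (1,-3) (1,-3)
{c/W/In/C, c/W/In/L, c/W/In/R, c/W/Stay/C, c/W/Stay/L, c/W/Stay/R} → row (-3,-3) (-1,-3) (0,1) (0,1)
That's 6 distinct rows out of 24 strategies.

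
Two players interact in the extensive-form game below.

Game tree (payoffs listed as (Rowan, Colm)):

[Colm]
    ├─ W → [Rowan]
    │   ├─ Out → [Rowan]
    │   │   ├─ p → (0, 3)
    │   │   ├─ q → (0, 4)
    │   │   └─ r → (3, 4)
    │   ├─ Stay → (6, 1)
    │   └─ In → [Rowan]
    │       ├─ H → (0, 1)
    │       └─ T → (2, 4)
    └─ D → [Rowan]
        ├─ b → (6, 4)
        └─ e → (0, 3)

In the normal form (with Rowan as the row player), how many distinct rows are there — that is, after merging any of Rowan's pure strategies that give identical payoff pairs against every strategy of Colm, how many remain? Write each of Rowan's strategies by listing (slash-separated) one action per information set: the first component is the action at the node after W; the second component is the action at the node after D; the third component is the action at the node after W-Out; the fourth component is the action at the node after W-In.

Rowan has 36 pure strategies: Out/b/p/H, Out/b/p/T, Out/b/q/H, Out/b/q/T, Out/b/r/H, Out/b/r/T, Out/e/p/H, Out/e/p/T, Out/e/q/H, Out/e/q/T, Out/e/r/H, Out/e/r/T, Stay/b/p/H, Stay/b/p/T, Stay/b/q/H, Stay/b/q/T, Stay/b/r/H, Stay/b/r/T, Stay/e/p/H, Stay/e/p/T, Stay/e/q/H, Stay/e/q/T, Stay/e/r/H, Stay/e/r/T, In/b/p/H, In/b/p/T, In/b/q/H, In/b/q/T, In/b/r/H, In/b/r/T, In/e/p/H, In/e/p/T, In/e/q/H, In/e/q/T, In/e/r/H, In/e/r/T. Columns: W, D.
{Out/b/p/H, Out/b/p/T} → row (0,3) (6,4)
{Out/b/q/H, Out/b/q/T} → row (0,4) (6,4)
{Out/b/r/H, Out/b/r/T} → row (3,4) (6,4)
{Out/e/p/H, Out/e/p/T} → row (0,3) (0,3)
{Out/e/q/H, Out/e/q/T} → row (0,4) (0,3)
{Out/e/r/H, Out/e/r/T} → row (3,4) (0,3)
{Stay/b/p/H, Stay/b/p/T, Stay/b/q/H, Stay/b/q/T, Stay/b/r/H, Stay/b/r/T} → row (6,1) (6,4)
{Stay/e/p/H, Stay/e/p/T, Stay/e/q/H, Stay/e/q/T, Stay/e/r/H, Stay/e/r/T} → row (6,1) (0,3)
{In/b/p/H, In/b/q/H, In/b/r/H} → row (0,1) (6,4)
{In/b/p/T, In/b/q/T, In/b/r/T} → row (2,4) (6,4)
{In/e/p/H, In/e/q/H, In/e/r/H} → row (0,1) (0,3)
{In/e/p/T, In/e/q/T, In/e/r/T} → row (2,4) (0,3)
That's 12 distinct rows out of 36 strategies.

12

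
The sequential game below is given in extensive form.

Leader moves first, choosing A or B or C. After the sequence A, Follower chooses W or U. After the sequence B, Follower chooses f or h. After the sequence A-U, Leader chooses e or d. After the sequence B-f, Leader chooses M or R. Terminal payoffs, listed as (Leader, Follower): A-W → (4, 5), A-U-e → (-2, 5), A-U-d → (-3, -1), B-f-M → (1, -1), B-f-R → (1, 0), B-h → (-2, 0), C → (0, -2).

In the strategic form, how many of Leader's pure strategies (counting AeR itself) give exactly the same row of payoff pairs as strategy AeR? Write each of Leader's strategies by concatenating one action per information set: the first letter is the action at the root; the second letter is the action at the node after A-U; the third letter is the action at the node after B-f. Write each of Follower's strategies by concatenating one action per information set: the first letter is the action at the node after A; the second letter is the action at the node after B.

2

Row for AeR (columns Wf, Wh, Uf, Uh): (4,5) (4,5) (-2,5) (-2,5).
Under AeR, Leader's choice at the node after B-f can never be reached regardless of what Follower does, so varying those choices leaves every outcome unchanged.
Holding the reachable choices fixed and varying the unreachable one freely already gives 2 equivalent strategies.
No other strategy reproduces this row, so those 2 are the full class: AeM, AeR.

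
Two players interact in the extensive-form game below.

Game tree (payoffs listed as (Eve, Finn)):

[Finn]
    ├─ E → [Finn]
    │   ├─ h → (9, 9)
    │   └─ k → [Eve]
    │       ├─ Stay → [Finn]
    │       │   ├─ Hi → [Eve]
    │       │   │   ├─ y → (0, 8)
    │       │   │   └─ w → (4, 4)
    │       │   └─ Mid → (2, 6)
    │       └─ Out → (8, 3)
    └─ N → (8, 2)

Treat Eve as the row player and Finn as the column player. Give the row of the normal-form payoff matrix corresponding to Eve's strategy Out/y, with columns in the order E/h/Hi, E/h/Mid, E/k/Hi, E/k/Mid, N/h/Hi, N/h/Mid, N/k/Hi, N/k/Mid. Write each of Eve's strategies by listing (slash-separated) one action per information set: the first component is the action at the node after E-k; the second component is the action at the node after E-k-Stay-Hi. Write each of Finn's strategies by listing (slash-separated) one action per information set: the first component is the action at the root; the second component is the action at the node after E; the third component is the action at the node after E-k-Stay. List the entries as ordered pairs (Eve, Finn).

(9,9) (9,9) (8,3) (8,3) (8,2) (8,2) (8,2) (8,2)

vs E/h/Hi: Finn plays E → Finn plays h at [E] → (9, 9)
vs E/h/Mid: Finn plays E → Finn plays h at [E] → (9, 9)
vs E/k/Hi: Finn plays E → Finn plays k at [E] → Eve plays Out at [E-k] → (8, 3)
vs E/k/Mid: Finn plays E → Finn plays k at [E] → Eve plays Out at [E-k] → (8, 3)
vs N/h/Hi: Finn plays N → (8, 2)
vs N/h/Mid: Finn plays N → (8, 2)
vs N/k/Hi: Finn plays N → (8, 2)
vs N/k/Mid: Finn plays N → (8, 2)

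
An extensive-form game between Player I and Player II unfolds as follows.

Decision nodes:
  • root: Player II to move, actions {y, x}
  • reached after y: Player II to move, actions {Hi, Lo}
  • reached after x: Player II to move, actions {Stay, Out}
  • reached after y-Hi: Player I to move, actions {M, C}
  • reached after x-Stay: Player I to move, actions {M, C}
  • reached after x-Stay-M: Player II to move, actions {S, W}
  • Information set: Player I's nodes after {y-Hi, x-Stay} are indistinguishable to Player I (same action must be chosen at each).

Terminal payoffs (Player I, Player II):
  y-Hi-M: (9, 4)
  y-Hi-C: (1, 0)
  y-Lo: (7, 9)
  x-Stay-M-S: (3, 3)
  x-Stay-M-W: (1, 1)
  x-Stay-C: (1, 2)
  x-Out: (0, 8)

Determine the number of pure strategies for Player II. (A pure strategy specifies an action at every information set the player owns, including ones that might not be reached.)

Player II owns the root with actions {y, x} — two choices.
Player II owns the node after y with actions {Hi, Lo} — two choices.
Player II owns the node after x with actions {Stay, Out} — two choices.
Player II owns the node after x-Stay-M with actions {S, W} — two choices.
A pure strategy fixes one action at each information set independently, so the count is the product 2 × 2 × 2 × 2 = 16.
(For reference, Player I has 2 pure strategies, giving a 16×2 normal-form matrix.)

16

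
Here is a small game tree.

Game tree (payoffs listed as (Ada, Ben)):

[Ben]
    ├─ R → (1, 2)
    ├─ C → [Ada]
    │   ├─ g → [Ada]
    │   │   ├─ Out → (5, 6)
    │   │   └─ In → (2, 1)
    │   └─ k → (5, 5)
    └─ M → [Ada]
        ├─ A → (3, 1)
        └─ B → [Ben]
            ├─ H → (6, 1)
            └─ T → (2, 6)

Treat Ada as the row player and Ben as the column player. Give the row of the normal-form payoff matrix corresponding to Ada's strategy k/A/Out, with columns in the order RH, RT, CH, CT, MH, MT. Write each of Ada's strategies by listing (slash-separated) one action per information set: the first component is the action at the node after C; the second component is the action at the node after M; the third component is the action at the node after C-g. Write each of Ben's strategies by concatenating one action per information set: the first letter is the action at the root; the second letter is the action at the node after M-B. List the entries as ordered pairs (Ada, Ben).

vs RH: Ben plays R → (1, 2)
vs RT: Ben plays R → (1, 2)
vs CH: Ben plays C → Ada plays k at [C] → (5, 5)
vs CT: Ben plays C → Ada plays k at [C] → (5, 5)
vs MH: Ben plays M → Ada plays A at [M] → (3, 1)
vs MT: Ben plays M → Ada plays A at [M] → (3, 1)

(1,2) (1,2) (5,5) (5,5) (3,1) (3,1)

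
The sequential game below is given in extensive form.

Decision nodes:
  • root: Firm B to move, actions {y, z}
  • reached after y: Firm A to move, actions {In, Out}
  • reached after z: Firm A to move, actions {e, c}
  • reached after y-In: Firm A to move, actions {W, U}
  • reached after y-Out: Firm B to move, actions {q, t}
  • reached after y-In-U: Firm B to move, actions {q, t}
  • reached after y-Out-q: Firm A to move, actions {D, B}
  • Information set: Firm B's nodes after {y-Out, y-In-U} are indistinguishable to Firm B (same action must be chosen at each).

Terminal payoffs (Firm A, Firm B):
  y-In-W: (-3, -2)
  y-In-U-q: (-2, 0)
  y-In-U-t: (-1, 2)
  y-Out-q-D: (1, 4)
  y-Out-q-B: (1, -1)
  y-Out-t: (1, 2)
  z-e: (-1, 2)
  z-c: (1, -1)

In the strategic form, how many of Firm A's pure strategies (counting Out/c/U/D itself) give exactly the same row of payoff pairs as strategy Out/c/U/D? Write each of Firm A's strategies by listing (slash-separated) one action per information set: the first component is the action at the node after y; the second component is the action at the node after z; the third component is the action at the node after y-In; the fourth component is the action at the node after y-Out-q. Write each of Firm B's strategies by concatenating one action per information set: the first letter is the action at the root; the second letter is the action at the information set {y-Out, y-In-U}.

Row for Out/c/U/D (columns yq, yt, zq, zt): (1,4) (1,2) (1,-1) (1,-1).
Under Out/c/U/D, Firm A's choice at the node after y-In can never be reached regardless of what Firm B does, so varying those choices leaves every outcome unchanged.
Holding the reachable choices fixed and varying the unreachable one freely already gives 2 equivalent strategies.
No other strategy reproduces this row, so those 2 are the full class: Out/c/W/D, Out/c/U/D.

2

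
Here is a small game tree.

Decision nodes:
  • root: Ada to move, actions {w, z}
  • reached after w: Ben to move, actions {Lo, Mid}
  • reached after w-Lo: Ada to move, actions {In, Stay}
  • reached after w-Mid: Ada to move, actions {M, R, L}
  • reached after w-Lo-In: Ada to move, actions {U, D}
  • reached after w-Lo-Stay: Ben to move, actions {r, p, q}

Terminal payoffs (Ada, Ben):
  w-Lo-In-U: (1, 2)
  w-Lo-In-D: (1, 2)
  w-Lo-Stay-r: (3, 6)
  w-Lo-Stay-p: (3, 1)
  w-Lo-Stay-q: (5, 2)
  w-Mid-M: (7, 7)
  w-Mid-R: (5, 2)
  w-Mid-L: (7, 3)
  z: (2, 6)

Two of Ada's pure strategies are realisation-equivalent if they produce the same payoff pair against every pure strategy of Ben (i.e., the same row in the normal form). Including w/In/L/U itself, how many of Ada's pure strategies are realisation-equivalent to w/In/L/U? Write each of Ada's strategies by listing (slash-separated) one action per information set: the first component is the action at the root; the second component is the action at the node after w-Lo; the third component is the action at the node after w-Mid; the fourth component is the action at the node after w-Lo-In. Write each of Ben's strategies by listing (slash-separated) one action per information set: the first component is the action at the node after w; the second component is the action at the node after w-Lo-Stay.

2

Row for w/In/L/U (columns Lo/r, Lo/p, Lo/q, Mid/r, Mid/p, Mid/q): (1,2) (1,2) (1,2) (7,3) (7,3) (7,3).
Every one of Ada's information sets is on the play path for some reply by Ben when Ada follows w/In/L/U.
Even so, w/In/L/D happens to produce the same payoff in every column — so 2 strategies share this row.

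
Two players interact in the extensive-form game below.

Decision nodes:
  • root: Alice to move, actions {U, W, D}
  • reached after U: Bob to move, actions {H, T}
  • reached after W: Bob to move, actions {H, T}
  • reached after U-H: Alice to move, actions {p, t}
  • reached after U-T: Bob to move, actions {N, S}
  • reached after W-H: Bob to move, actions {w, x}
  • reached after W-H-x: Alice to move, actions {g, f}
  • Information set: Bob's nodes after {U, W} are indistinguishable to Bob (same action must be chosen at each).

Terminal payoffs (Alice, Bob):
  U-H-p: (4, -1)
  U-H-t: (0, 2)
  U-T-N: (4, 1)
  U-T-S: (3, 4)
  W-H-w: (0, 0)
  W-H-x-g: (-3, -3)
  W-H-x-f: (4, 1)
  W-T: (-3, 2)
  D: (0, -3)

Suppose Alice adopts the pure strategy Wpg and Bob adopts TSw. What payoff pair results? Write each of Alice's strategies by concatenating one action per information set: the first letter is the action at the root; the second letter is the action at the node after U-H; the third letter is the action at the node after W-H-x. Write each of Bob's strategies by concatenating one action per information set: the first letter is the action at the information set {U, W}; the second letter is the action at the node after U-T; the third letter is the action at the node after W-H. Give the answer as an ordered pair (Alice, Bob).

(-3, 2)

Trace the play path from the root:
  Alice plays W
  Bob plays T at [W]
→ terminal payoff (-3, 2).
(Alice's choice at the node after U-H is never reached on this path, so it doesn't affect the outcome.)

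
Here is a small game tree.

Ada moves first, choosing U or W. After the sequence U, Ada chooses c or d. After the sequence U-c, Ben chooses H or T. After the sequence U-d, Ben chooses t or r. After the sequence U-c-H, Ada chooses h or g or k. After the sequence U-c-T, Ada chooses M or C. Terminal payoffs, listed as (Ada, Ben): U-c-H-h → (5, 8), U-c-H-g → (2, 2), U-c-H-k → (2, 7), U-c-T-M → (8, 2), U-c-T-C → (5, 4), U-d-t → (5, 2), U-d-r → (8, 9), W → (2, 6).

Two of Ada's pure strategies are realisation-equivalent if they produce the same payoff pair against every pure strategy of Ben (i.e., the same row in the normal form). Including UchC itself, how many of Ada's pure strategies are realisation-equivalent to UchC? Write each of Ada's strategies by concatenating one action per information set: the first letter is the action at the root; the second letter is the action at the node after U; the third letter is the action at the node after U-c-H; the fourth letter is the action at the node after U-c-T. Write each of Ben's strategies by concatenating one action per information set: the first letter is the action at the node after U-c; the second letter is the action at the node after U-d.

Row for UchC (columns Ht, Hr, Tt, Tr): (5,8) (5,8) (5,4) (5,4).
Every one of Ada's information sets is on the play path for some reply by Ben when Ada follows UchC.
Changing the action at any of them therefore changes at least one column, so only UchC itself gives this row.

1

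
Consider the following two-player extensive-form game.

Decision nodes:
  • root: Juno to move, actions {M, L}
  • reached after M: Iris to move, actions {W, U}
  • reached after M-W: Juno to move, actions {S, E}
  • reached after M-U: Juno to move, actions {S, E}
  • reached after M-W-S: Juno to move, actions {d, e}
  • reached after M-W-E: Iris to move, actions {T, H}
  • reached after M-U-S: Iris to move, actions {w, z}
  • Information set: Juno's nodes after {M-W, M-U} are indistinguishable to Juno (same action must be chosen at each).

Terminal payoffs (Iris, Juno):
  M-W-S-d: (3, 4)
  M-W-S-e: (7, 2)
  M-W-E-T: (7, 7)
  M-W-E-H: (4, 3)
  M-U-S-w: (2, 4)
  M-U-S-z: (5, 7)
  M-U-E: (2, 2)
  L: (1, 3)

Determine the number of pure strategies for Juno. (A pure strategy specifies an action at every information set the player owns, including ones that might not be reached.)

8

Juno owns the root with actions {M, L} — two choices.
Juno owns the information set {M-W, M-U} with actions {S, E} — two choices.
Juno owns the node after M-W-S with actions {d, e} — two choices.
A pure strategy fixes one action at each information set independently, so the count is the product 2 × 2 × 2 = 8.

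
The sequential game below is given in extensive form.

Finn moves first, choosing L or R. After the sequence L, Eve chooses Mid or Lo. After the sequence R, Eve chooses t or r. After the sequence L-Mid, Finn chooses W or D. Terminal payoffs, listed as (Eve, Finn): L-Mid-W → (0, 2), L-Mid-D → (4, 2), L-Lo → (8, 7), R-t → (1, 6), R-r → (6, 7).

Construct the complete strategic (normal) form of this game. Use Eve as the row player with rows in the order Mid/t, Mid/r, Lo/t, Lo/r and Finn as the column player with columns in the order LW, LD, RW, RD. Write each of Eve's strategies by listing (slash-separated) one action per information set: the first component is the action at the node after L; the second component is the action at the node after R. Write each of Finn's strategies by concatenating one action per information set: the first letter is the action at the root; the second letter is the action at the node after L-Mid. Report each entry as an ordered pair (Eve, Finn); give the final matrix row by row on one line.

            LW       LD       RW       RD
Mid/t    (0,2)    (4,2)    (1,6)    (1,6)
Mid/r    (0,2)    (4,2)    (6,7)    (6,7)
 Lo/t    (8,7)    (8,7)    (1,6)    (1,6)
 Lo/r    (8,7)    (8,7)    (6,7)    (6,7)

Mid/t: (0,2) (4,2) (1,6) (1,6) | Mid/r: (0,2) (4,2) (6,7) (6,7) | Lo/t: (8,7) (8,7) (1,6) (1,6) | Lo/r: (8,7) (8,7) (6,7) (6,7)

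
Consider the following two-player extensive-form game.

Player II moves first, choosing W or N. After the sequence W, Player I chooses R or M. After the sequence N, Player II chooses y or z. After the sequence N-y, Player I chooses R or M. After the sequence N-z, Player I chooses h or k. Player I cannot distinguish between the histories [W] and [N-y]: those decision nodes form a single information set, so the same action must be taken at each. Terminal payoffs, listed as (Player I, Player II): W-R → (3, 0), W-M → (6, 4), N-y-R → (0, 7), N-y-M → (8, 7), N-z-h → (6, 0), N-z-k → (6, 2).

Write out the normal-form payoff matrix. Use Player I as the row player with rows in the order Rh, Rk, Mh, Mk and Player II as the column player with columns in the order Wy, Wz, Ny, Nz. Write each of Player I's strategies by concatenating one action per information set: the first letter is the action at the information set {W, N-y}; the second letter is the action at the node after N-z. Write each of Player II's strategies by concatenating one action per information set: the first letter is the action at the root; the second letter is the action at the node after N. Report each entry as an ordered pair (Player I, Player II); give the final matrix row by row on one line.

           Wy       Wz       Ny       Nz
  Rh    (3,0)    (3,0)    (0,7)    (6,0)
  Rk    (3,0)    (3,0)    (0,7)    (6,2)
  Mh    (6,4)    (6,4)    (8,7)    (6,0)
  Mk    (6,4)    (6,4)    (8,7)    (6,2)

Rh: (3,0) (3,0) (0,7) (6,0) | Rk: (3,0) (3,0) (0,7) (6,2) | Mh: (6,4) (6,4) (8,7) (6,0) | Mk: (6,4) (6,4) (8,7) (6,2)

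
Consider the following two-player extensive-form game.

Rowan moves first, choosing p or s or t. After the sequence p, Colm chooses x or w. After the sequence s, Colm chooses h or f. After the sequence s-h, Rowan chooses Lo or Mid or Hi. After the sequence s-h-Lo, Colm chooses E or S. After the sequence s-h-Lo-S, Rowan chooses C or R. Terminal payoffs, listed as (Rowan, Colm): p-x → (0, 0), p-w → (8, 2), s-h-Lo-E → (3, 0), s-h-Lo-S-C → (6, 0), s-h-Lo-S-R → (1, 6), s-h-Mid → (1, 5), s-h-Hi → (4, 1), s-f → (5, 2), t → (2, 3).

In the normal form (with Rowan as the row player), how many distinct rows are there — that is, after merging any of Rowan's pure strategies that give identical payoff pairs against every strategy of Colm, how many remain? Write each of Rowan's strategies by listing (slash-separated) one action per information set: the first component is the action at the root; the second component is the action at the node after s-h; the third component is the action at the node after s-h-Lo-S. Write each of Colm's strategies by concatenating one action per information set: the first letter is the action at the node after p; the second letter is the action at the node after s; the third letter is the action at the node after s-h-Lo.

6

Rowan has 18 pure strategies: p/Lo/C, p/Lo/R, p/Mid/C, p/Mid/R, p/Hi/C, p/Hi/R, s/Lo/C, s/Lo/R, s/Mid/C, s/Mid/R, s/Hi/C, s/Hi/R, t/Lo/C, t/Lo/R, t/Mid/C, t/Mid/R, t/Hi/C, t/Hi/R. Columns: xhE, xhS, xfE, xfS, whE, whS, wfE, wfS.
{p/Lo/C, p/Lo/R, p/Mid/C, p/Mid/R, p/Hi/C, p/Hi/R} → row (0,0) (0,0) (0,0) (0,0) (8,2) (8,2) (8,2) (8,2)
{s/Lo/C} → row (3,0) (6,0) (5,2) (5,2) (3,0) (6,0) (5,2) (5,2)
{s/Lo/R} → row (3,0) (1,6) (5,2) (5,2) (3,0) (1,6) (5,2) (5,2)
{s/Mid/C, s/Mid/R} → row (1,5) (1,5) (5,2) (5,2) (1,5) (1,5) (5,2) (5,2)
{s/Hi/C, s/Hi/R} → row (4,1) (4,1) (5,2) (5,2) (4,1) (4,1) (5,2) (5,2)
{t/Lo/C, t/Lo/R, t/Mid/C, t/Mid/R, t/Hi/C, t/Hi/R} → row (2,3) (2,3) (2,3) (2,3) (2,3) (2,3) (2,3) (2,3)
That's 6 distinct rows out of 18 strategies.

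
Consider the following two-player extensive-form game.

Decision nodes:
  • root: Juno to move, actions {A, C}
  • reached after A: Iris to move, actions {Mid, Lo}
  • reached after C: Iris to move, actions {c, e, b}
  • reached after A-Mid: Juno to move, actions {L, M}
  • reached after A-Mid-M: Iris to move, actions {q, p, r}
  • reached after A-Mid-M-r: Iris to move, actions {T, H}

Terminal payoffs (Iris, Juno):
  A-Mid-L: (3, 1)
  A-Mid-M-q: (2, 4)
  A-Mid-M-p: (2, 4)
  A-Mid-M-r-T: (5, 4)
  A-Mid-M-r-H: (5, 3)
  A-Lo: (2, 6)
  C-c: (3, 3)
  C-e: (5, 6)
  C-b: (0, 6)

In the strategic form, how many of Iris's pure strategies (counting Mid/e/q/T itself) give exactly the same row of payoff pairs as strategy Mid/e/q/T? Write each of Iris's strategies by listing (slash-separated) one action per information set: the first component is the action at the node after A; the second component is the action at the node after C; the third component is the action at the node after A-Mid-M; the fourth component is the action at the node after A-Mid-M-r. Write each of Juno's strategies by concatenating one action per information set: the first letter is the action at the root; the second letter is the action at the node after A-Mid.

Row for Mid/e/q/T (columns AL, AM, CL, CM): (3,1) (2,4) (5,6) (5,6).
Under Mid/e/q/T, Iris's choice at the node after A-Mid-M-r can never be reached regardless of what Juno does, so varying those choices leaves every outcome unchanged.
Holding the reachable choices fixed and varying the unreachable one freely already gives 2 equivalent strategies.
Checking the remaining rows, Mid/e/p/T, Mid/e/p/H also happen to give the same payoffs in every column, bringing the total to 4: Mid/e/q/T, Mid/e/q/H, Mid/e/p/T, Mid/e/p/H.

4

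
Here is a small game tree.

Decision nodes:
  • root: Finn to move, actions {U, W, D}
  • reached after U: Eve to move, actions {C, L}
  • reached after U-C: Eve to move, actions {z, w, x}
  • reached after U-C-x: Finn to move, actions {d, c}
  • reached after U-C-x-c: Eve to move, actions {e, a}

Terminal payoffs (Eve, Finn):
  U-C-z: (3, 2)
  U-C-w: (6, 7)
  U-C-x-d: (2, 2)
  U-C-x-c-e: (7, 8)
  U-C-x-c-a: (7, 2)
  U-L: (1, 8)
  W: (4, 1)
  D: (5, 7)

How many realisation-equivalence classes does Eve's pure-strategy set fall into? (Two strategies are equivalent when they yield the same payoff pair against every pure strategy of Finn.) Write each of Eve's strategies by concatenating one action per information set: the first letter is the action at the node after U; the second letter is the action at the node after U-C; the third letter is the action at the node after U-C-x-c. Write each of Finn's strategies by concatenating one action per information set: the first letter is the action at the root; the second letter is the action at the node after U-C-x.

Eve has 12 pure strategies: Cze, Cza, Cwe, Cwa, Cxe, Cxa, Lze, Lza, Lwe, Lwa, Lxe, Lxa. Columns: Ud, Uc, Wd, Wc, Dd, Dc.
{Cze, Cza} → row (3,2) (3,2) (4,1) (4,1) (5,7) (5,7)
{Cwe, Cwa} → row (6,7) (6,7) (4,1) (4,1) (5,7) (5,7)
{Cxe} → row (2,2) (7,8) (4,1) (4,1) (5,7) (5,7)
{Cxa} → row (2,2) (7,2) (4,1) (4,1) (5,7) (5,7)
{Lze, Lza, Lwe, Lwa, Lxe, Lxa} → row (1,8) (1,8) (4,1) (4,1) (5,7) (5,7)
That's 5 distinct rows out of 12 strategies.

5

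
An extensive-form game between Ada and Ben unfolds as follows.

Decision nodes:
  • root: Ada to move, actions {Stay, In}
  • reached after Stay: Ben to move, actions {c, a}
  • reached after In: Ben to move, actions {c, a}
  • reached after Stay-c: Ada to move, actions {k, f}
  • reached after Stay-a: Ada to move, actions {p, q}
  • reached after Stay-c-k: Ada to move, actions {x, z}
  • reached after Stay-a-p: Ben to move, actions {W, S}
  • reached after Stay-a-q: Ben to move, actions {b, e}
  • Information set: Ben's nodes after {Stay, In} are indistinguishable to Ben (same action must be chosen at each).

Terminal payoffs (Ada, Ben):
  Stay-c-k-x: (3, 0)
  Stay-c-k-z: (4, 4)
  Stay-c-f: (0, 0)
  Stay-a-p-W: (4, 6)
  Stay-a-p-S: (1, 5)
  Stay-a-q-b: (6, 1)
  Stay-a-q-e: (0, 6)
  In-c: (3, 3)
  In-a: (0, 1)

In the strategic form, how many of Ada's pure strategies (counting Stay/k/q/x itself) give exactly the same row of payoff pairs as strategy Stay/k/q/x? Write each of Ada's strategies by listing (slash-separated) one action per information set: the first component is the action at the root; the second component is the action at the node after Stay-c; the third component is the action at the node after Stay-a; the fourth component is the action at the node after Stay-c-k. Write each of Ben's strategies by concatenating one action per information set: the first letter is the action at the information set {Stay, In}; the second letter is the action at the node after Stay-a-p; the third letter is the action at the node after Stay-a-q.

Row for Stay/k/q/x (columns cWb, cWe, cSb, cSe, aWb, aWe, aSb, aSe): (3,0) (3,0) (3,0) (3,0) (6,1) (0,6) (6,1) (0,6).
Every one of Ada's information sets is on the play path for some reply by Ben when Ada follows Stay/k/q/x.
Changing the action at any of them therefore changes at least one column, so only Stay/k/q/x itself gives this row.

1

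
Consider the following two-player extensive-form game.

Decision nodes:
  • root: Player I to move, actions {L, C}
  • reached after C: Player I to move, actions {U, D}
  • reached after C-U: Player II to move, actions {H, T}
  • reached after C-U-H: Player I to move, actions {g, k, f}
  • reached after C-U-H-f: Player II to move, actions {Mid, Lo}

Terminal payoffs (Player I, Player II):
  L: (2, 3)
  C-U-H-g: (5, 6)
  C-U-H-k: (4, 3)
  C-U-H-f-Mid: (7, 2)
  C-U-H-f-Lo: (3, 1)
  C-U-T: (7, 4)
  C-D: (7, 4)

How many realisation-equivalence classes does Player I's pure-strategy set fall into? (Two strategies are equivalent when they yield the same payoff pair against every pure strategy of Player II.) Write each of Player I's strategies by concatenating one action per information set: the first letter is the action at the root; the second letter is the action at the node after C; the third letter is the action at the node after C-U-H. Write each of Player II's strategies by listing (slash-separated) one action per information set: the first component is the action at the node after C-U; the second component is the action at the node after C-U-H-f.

Player I has 12 pure strategies: LUg, LUk, LUf, LDg, LDk, LDf, CUg, CUk, CUf, CDg, CDk, CDf. Columns: H/Mid, H/Lo, T/Mid, T/Lo.
{LUg, LUk, LUf, LDg, LDk, LDf} → row (2,3) (2,3) (2,3) (2,3)
{CUg} → row (5,6) (5,6) (7,4) (7,4)
{CUk} → row (4,3) (4,3) (7,4) (7,4)
{CUf} → row (7,2) (3,1) (7,4) (7,4)
{CDg, CDk, CDf} → row (7,4) (7,4) (7,4) (7,4)
That's 5 distinct rows out of 12 strategies.

5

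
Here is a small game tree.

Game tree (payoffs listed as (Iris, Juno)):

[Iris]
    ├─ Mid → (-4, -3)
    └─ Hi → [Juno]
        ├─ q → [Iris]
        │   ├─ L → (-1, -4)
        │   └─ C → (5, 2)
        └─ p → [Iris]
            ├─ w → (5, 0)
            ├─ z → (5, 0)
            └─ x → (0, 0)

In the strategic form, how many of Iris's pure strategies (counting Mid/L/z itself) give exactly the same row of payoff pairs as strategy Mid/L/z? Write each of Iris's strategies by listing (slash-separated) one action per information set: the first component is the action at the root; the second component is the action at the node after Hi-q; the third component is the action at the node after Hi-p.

Row for Mid/L/z (columns q, p): (-4,-3) (-4,-3).
Under Mid/L/z, Iris's choice at the node after Hi-q and at the node after Hi-p can never be reached regardless of what Juno does, so varying those choices leaves every outcome unchanged.
Holding the reachable choices fixed and varying the unreachable ones freely already gives 2 × 3 = 6 equivalent strategies.
No other strategy reproduces this row, so those 6 are the full class: Mid/L/w, Mid/L/z, Mid/L/x, Mid/C/w, Mid/C/z, Mid/C/x.

6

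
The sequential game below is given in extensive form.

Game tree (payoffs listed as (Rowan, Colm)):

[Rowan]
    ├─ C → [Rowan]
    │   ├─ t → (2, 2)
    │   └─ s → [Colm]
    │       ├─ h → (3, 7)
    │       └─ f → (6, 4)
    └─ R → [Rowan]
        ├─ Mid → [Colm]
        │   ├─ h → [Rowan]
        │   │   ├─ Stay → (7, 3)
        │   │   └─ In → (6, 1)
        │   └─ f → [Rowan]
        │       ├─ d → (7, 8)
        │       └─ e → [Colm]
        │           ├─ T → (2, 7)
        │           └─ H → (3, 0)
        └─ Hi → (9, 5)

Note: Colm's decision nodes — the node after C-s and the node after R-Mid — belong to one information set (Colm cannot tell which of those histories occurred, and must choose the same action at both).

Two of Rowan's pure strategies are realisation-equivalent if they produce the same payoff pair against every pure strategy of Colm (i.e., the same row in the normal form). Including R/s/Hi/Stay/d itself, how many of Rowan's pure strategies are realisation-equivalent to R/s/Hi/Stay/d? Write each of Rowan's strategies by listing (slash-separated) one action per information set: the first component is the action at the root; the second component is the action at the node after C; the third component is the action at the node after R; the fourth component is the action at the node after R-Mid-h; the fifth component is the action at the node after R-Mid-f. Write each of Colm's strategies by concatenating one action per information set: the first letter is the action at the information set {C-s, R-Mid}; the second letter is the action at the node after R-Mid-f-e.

Row for R/s/Hi/Stay/d (columns hT, hH, fT, fH): (9,5) (9,5) (9,5) (9,5).
Under R/s/Hi/Stay/d, Rowan's choice at the node after C and at the node after R-Mid-h and at the node after R-Mid-f can never be reached regardless of what Colm does, so varying those choices leaves every outcome unchanged.
Holding the reachable choices fixed and varying the unreachable ones freely already gives 2 × 2 × 2 = 8 equivalent strategies.
No other strategy reproduces this row, so those 8 are the full class: R/t/Hi/Stay/d, R/t/Hi/Stay/e, R/t/Hi/In/d, R/t/Hi/In/e, R/s/Hi/Stay/d, R/s/Hi/Stay/e, R/s/Hi/In/d, R/s/Hi/In/e.

8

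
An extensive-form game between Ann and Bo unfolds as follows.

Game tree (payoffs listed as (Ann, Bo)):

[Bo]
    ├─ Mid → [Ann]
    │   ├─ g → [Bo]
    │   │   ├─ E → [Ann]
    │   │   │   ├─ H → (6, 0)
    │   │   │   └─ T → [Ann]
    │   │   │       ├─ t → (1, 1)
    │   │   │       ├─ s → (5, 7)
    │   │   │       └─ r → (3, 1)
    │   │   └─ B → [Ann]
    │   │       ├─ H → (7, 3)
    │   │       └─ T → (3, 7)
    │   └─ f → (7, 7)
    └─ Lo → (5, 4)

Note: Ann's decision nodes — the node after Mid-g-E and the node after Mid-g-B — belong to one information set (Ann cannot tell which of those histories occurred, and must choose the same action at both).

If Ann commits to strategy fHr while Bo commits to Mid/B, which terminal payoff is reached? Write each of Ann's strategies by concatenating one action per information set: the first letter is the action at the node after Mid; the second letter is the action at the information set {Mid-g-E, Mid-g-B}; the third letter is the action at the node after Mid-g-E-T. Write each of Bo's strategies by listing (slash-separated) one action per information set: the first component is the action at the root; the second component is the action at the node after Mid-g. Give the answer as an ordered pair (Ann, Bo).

(7, 7)

Trace the play path from the root:
  Bo plays Mid
  Ann plays f at [Mid]
→ terminal payoff (7, 7).
(Ann's choice at the information set {Mid-g-E, Mid-g-B} is never reached on this path, so it doesn't affect the outcome.)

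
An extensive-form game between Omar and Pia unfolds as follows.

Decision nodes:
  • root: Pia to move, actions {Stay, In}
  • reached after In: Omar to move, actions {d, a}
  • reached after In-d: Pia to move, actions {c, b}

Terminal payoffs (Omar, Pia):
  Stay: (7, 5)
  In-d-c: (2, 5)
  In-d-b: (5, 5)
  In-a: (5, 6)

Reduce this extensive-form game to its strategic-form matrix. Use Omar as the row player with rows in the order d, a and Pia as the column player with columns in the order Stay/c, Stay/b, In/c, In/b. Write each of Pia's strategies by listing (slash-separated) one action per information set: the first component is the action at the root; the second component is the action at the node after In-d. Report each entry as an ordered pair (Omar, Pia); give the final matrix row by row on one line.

d: (7,5) (7,5) (2,5) (5,5) | a: (7,5) (7,5) (5,6) (5,6)

Row d: Stay/c→(7,5), Stay/b→(7,5), In/c→(2,5), In/b→(5,5)
Row a: Stay/c→(7,5), Stay/b→(7,5), In/c→(5,6), In/b→(5,6)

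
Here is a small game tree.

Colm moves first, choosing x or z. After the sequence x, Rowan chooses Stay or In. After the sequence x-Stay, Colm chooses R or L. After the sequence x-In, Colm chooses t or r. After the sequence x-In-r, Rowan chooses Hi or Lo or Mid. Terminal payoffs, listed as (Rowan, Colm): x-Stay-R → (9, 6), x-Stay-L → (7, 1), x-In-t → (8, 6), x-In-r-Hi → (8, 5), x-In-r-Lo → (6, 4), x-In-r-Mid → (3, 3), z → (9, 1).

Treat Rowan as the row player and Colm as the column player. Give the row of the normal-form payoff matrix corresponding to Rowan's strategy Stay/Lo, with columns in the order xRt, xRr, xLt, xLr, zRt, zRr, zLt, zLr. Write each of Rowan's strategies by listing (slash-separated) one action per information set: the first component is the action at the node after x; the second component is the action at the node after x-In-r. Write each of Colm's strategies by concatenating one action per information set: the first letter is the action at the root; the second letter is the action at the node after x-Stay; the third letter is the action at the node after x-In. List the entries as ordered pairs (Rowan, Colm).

(9,6) (9,6) (7,1) (7,1) (9,1) (9,1) (9,1) (9,1)

vs xRt: Colm plays x → Rowan plays Stay at [x] → Colm plays R at [x-Stay] → (9, 6)
vs xRr: Colm plays x → Rowan plays Stay at [x] → Colm plays R at [x-Stay] → (9, 6)
vs xLt: Colm plays x → Rowan plays Stay at [x] → Colm plays L at [x-Stay] → (7, 1)
vs xLr: Colm plays x → Rowan plays Stay at [x] → Colm plays L at [x-Stay] → (7, 1)
vs zRt: Colm plays z → (9, 1)
vs zRr: Colm plays z → (9, 1)
vs zLt: Colm plays z → (9, 1)
vs zLr: Colm plays z → (9, 1)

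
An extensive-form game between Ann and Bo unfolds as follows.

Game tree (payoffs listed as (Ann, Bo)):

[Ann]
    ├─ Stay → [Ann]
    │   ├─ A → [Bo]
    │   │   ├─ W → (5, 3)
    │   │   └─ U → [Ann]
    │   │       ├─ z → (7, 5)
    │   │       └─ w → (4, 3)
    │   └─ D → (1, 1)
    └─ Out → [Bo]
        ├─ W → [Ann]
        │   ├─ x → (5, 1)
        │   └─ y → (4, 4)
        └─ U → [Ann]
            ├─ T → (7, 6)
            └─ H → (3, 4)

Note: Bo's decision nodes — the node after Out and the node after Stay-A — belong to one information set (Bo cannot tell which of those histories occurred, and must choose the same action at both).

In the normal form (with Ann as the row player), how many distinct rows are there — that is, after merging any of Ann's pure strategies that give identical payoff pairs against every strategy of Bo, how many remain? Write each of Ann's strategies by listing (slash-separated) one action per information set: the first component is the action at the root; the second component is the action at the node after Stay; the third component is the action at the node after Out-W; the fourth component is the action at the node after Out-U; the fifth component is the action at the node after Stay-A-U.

Ann has 32 pure strategies: Stay/A/x/T/z, Stay/A/x/T/w, Stay/A/x/H/z, Stay/A/x/H/w, Stay/A/y/T/z, Stay/A/y/T/w, Stay/A/y/H/z, Stay/A/y/H/w, Stay/D/x/T/z, Stay/D/x/T/w, Stay/D/x/H/z, Stay/D/x/H/w, Stay/D/y/T/z, Stay/D/y/T/w, Stay/D/y/H/z, Stay/D/y/H/w, Out/A/x/T/z, Out/A/x/T/w, Out/A/x/H/z, Out/A/x/H/w, Out/A/y/T/z, Out/A/y/T/w, Out/A/y/H/z, Out/A/y/H/w, Out/D/x/T/z, Out/D/x/T/w, Out/D/x/H/z, Out/D/x/H/w, Out/D/y/T/z, Out/D/y/T/w, Out/D/y/H/z, Out/D/y/H/w. Columns: W, U.
{Stay/A/x/T/z, Stay/A/x/H/z, Stay/A/y/T/z, Stay/A/y/H/z} → row (5,3) (7,5)
{Stay/A/x/T/w, Stay/A/x/H/w, Stay/A/y/T/w, Stay/A/y/H/w} → row (5,3) (4,3)
{Stay/D/x/T/z, Stay/D/x/T/w, Stay/D/x/H/z, Stay/D/x/H/w, Stay/D/y/T/z, Stay/D/y/T/w, Stay/D/y/H/z, Stay/D/y/H/w} → row (1,1) (1,1)
{Out/A/x/T/z, Out/A/x/T/w, Out/D/x/T/z, Out/D/x/T/w} → row (5,1) (7,6)
{Out/A/x/H/z, Out/A/x/H/w, Out/D/x/H/z, Out/D/x/H/w} → row (5,1) (3,4)
{Out/A/y/T/z, Out/A/y/T/w, Out/D/y/T/z, Out/D/y/T/w} → row (4,4) (7,6)
{Out/A/y/H/z, Out/A/y/H/w, Out/D/y/H/z, Out/D/y/H/w} → row (4,4) (3,4)
That's 7 distinct rows out of 32 strategies.

7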